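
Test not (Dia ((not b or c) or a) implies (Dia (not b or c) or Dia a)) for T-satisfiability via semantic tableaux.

No, unsatisfiable

1. not (Dia ((not b or c) or a) implies (Dia (not b or c) or Dia a)), u
2. Dia ((not b or c) or a), u   [neg-implies-rule on 1]
3. not (Dia (not b or c) or Dia a), u   [neg-implies-rule on 1]
4. not Dia (not b or c), u   [neg-or-rule on 3]
5. not Dia a, u   [neg-or-rule on 3]
6. not (not b or c), u   [neg-Dia-rule on 4 via uRu]
7. b, u   [neg-or-rule on 6]
8. not c, u   [neg-or-rule on 6]
9. not a, u   [neg-Dia-rule on 5 via uRu]
10. (not b or c) or a, v   [Dia-rule on 2: fresh world v, uRv]
11. not (not b or c), v   [neg-Dia-rule on 4 via uRv]
12. b, v   [neg-or-rule on 11]
13. not c, v   [neg-or-rule on 11]
14. not a, v   [neg-Dia-rule on 5 via uRv]
15. not b or c, v   [or-rule on 10 (branches; this branch)]
16. c, v   [or-rule on 15 (branches; this branch)]
Accessibility: uRu, uRv, vRv
Branch closes: c and not c both at v.
Every branch closes; the branch above is one of them.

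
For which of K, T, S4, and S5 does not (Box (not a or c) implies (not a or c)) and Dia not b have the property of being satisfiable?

T-tableau for the formula:
1. not (Box (not a or c) implies (not a or c)) and Dia not b, 0
2. not (Box (not a or c) implies (not a or c)), 0
3. Dia not b, 0
4. Box (not a or c), 0
5. not (not a or c), 0
6. a, 0
7. not c, 0
8. not a or c, 0
9. c, 0
Accessibility: 0R0
Branch closes: c and not c both at 0.
Every branch closes (one shown): unsatisfiable in T, hence also in S4, S5 (every S4/S5-frame is a T-frame).
K-tableau for the formula:
1. not (Box (not a or c) implies (not a or c)) and Dia not b, 0
2. not (Box (not a or c) implies (not a or c)), 0
3. Dia not b, 0
4. Box (not a or c), 0
5. not (not a or c), 0
6. a, 0
7. not c, 0
8. not b, 1
9. not a or c, 1
10. c, 1
Accessibility: 0R1
Complete open branch: satisfiable in K.

K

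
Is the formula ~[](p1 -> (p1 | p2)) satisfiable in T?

Unsatisfiable (every branch closes)

1. ~[](p1 -> (p1 | p2)), w0
2. ~(p1 -> (p1 | p2)), w1
3. p1, w1
4. ~(p1 | p2), w1
5. ~p1, w1
6. ~p2, w1
Accessibility: w0Rw0, w0Rw1, w1Rw1
Branch closes: p1 and ~p1 both at w1.
(One branch shown.) All branches close.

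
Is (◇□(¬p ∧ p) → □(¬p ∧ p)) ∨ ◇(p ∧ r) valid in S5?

Yes, valid

Tableau for the negation ¬((◇□(¬p ∧ p) → □(¬p ∧ p)) ∨ ◇(p ∧ r)):
1. ¬((◇□(¬p ∧ p) → □(¬p ∧ p)) ∨ ◇(p ∧ r)), w0
2. ¬(◇□(¬p ∧ p) → □(¬p ∧ p)), w0
3. ¬◇(p ∧ r), w0
4. ◇□(¬p ∧ p), w0
5. ¬□(¬p ∧ p), w0
6. ¬(p ∧ r), w0
7. ¬r, w0
8. □(¬p ∧ p), w1
9. ¬(p ∧ r), w1
10. ¬p ∧ p, w0
11. ¬p, w0
12. p, w0
Accessibility: w0Rw0, w0Rw1, w1Rw0, w1Rw1
Branch closes: p and ¬p both at w0.
Every branch of the negation's tableau closes; the branch above is one of them.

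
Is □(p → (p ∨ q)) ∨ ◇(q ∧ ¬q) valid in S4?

Tableau for the negation ¬(□(p → (p ∨ q)) ∨ ◇(q ∧ ¬q)):
1. ¬(□(p → (p ∨ q)) ∨ ◇(q ∧ ¬q)), 0
2. ¬□(p → (p ∨ q)), 0   [¬∨-rule on 1]
3. ¬◇(q ∧ ¬q), 0   [¬∨-rule on 1]
4. ¬(q ∧ ¬q), 0   [¬◇-rule on 3 via 0R0]
5. q, 0   [¬∧-rule on 4 (branches; this branch)]
6. ¬(p → (p ∨ q)), 1   [¬□-rule on 2: fresh world 1, 0R1]
7. p, 1   [¬→-rule on 6]
8. ¬(p ∨ q), 1   [¬→-rule on 6]
9. ¬p, 1   [¬∨-rule on 8]
10. ¬q, 1   [¬∨-rule on 8]
Accessibility: 0R0, 0R1, 1R1
Branch closes: p and ¬p both at 1.
All branches of the negation close; one closing branch shown above.

Valid in S4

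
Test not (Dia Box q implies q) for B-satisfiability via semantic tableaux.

1. not (Dia Box q implies q), 0
2. Dia Box q, 0
3. not q, 0
4. Box q, 1
5. q, 0
Accessibility: 0R0, 0R1, 1R0, 1R1
Branch closes: q and not q both at 0.
All branches of the tableau close; one closing branch shown above.

No, unsatisfiable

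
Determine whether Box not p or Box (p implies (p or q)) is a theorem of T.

Tableau for the negation not (Box not p or Box (p implies (p or q))):
1. not (Box not p or Box (p implies (p or q))), 0
2. not Box not p, 0   [neg-or-rule on 1]
3. not Box (p implies (p or q)), 0   [neg-or-rule on 1]
4. p, 1   [neg-Box-rule on 2: fresh world 1, 0R1]
5. not (p implies (p or q)), 2   [neg-Box-rule on 3: fresh world 2, 0R2]
6. p, 2   [neg-implies-rule on 5]
7. not (p or q), 2   [neg-implies-rule on 5]
8. not p, 2   [neg-or-rule on 7]
9. not q, 2   [neg-or-rule on 7]
Accessibility: 0R0, 0R1, 0R2, 1R1, 2R2
Branch closes: p and not p both at 2.
Every branch of the negation's tableau closes; the branch above is one of them.

Yes, valid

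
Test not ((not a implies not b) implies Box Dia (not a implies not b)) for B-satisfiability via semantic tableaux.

1. not ((not a implies not b) implies Box Dia (not a implies not b)), u
2. not a implies not b, u   [neg-implies-rule on 1]
3. not Box Dia (not a implies not b), u   [neg-implies-rule on 1]
4. not b, u   [implies-rule on 2 (branches; this branch)]
5. not Dia (not a implies not b), v   [neg-Box-rule on 3: fresh world v, uRv]
6. not (not a implies not b), u   [neg-Dia-rule on 5 via vRu]
7. not a, u   [neg-implies-rule on 6]
8. b, u   [neg-implies-rule on 6]
Accessibility: uRu, uRv, vRu, vRv
Branch closes: b and not b both at u.
All branches of the tableau close; one closing branch shown above.

No, unsatisfiable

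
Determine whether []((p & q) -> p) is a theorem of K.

Yes, valid

Tableau for the negation ~[]((p & q) -> p):
1. ~[]((p & q) -> p), 0
2. ~((p & q) -> p), 1
3. p & q, 1
4. ~p, 1
5. p, 1
6. q, 1
Accessibility: 0R1
Branch closes: p and ~p both at 1.
Every branch of the negation's tableau closes; the branch above is one of them.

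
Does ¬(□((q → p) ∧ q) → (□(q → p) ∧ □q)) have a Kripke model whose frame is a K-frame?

1. ¬(□((q → p) ∧ q) → (□(q → p) ∧ □q)), u
2. □((q → p) ∧ q), u
3. ¬(□(q → p) ∧ □q), u
4. ¬□(q → p), u
5. ¬(q → p), v
6. q, v
7. ¬p, v
8. (q → p) ∧ q, v
9. q → p, v
10. p, v
Accessibility: uRv
Branch closes: p and ¬p both at v.
Every branch closes; the branch above is one of them.

No, unsatisfiable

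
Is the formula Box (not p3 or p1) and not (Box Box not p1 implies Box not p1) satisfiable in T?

1. Box (not p3 or p1) and not (Box Box not p1 implies Box not p1), 0
2. Box (not p3 or p1), 0   [and-rule on 1]
3. not (Box Box not p1 implies Box not p1), 0   [and-rule on 1]
4. Box Box not p1, 0   [neg-implies-rule on 3]
5. not Box not p1, 0   [neg-implies-rule on 3]
6. not p3 or p1, 0   [Box-rule on 2 via 0R0]
7. Box not p1, 0   [Box-rule on 4 via 0R0]
8. not p1, 0   [Box-rule on 7 via 0R0]
9. not p3, 0   [or-rule on 6 (branches; this branch)]
10. p1, 1   [neg-Box-rule on 5: fresh world 1, 0R1]
11. not p3 or p1, 1   [Box-rule on 2 via 0R1]
12. Box not p1, 1   [Box-rule on 4 via 0R1]
13. not p1, 1   [Box-rule on 7 via 0R1]
Accessibility: 0R0, 0R1, 1R1
Branch closes: p1 and not p1 both at 1.
(One branch shown.) All branches close.

No, unsatisfiable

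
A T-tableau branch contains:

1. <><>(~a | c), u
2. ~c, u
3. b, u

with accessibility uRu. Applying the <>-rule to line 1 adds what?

a fresh world v with uRv, and <>(~a | c) at v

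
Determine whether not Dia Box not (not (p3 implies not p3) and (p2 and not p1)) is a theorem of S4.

No, not valid

Tableau for the negation Dia Box not (not (p3 implies not p3) and (p2 and not p1)):
1. Dia Box not (not (p3 implies not p3) and (p2 and not p1)), u
2. Box not (not (p3 implies not p3) and (p2 and not p1)), v   [Dia-rule on 1: fresh world v, uRv]
3. not (not (p3 implies not p3) and (p2 and not p1)), v   [Box-rule on 2 via vRv]
4. not (p2 and not p1), v   [neg-and-rule on 3 (branches; this branch)]
5. p1, v   [neg-and-rule on 4 (branches; this branch)]
Accessibility: uRu, uRv, vRv
The negation has an open branch (countermodel exists).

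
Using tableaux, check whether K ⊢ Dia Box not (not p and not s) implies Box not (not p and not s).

Tableau for the negation not (Dia Box not (not p and not s) implies Box not (not p and not s)):
1. not (Dia Box not (not p and not s) implies Box not (not p and not s)), 0
2. Dia Box not (not p and not s), 0   [neg-implies-rule on 1]
3. not Box not (not p and not s), 0   [neg-implies-rule on 1]
4. Box not (not p and not s), 1   [Dia-rule on 2: fresh world 1, 0R1]
5. not p and not s, 2   [neg-Box-rule on 3: fresh world 2, 0R2]
6. not p, 2   [and-rule on 5]
7. not s, 2   [and-rule on 5]
Accessibility: 0R1, 0R2
The negation has an open branch (countermodel exists).

Not valid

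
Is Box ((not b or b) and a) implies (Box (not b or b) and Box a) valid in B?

Tableau for the negation not (Box ((not b or b) and a) implies (Box (not b or b) and Box a)):
1. not (Box ((not b or b) and a) implies (Box (not b or b) and Box a)), w0
2. Box ((not b or b) and a), w0
3. not (Box (not b or b) and Box a), w0
4. (not b or b) and a, w0
5. not b or b, w0
6. a, w0
7. not Box a, w0
8. b, w0
9. not a, w1
10. (not b or b) and a, w1
11. not b or b, w1
12. a, w1
Accessibility: w0Rw0, w0Rw1, w1Rw0, w1Rw1
Branch closes: a and not a both at w1.
All branches of the negation close; one closing branch shown above.

Valid in B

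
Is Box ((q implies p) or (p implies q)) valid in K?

Tableau for the negation not Box ((q implies p) or (p implies q)):
1. not Box ((q implies p) or (p implies q)), u
2. not ((q implies p) or (p implies q)), v   [neg-Box-rule on 1: fresh world v, uRv]
3. not (q implies p), v   [neg-or-rule on 2]
4. not (p implies q), v   [neg-or-rule on 2]
5. q, v   [neg-implies-rule on 3]
6. not p, v   [neg-implies-rule on 3]
7. p, v   [neg-implies-rule on 4]
8. not q, v   [neg-implies-rule on 4]
Accessibility: uRv
Branch closes: p and not p both at v.
All branches of the negation close; one closing branch shown above.

Valid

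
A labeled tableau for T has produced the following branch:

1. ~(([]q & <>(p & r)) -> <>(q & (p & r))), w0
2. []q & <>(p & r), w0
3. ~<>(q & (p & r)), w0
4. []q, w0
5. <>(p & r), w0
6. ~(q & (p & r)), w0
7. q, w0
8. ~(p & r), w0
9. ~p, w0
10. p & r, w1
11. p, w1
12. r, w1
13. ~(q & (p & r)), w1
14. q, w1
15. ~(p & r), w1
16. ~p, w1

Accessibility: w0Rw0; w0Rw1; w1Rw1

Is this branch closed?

Both p and ~p appear at w1.

Yes, closed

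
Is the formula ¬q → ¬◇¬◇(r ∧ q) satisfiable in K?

1. ¬q → ¬◇¬◇(r ∧ q), w0
2. ¬◇¬◇(r ∧ q), w0   [→-rule on 1 (branches; this branch)]

Satisfiable (open branch found)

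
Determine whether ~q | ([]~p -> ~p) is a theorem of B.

Tableau for the negation ~(~q | ([]~p -> ~p)):
1. ~(~q | ([]~p -> ~p)), u
2. q, u   [~|-rule on 1]
3. ~([]~p -> ~p), u   [~|-rule on 1]
4. []~p, u   [~->-rule on 3]
5. p, u   [~->-rule on 3]
6. ~p, u   [[]-rule on 4 via uRu]
Accessibility: uRu
Branch closes: p and ~p both at u.
Every branch of the negation's tableau closes; the branch above is one of them.

Valid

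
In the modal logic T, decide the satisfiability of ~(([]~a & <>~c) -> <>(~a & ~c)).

1. ~(([]~a & <>~c) -> <>(~a & ~c)), u
2. []~a & <>~c, u   [~->-rule on 1]
3. ~<>(~a & ~c), u   [~->-rule on 1]
4. []~a, u   [&-rule on 2]
5. <>~c, u   [&-rule on 2]
6. ~(~a & ~c), u   [~<>-rule on 3 via uRu]
7. ~a, u   [[]-rule on 4 via uRu]
8. c, u   [~&-rule on 6 (branches; this branch)]
9. ~c, v   [<>-rule on 5: fresh world v, uRv]
10. ~(~a & ~c), v   [~<>-rule on 3 via uRv]
11. ~a, v   [[]-rule on 4 via uRv]
12. c, v   [~&-rule on 10 (branches; this branch)]
Accessibility: uRu, uRv, vRv
Branch closes: c and ~c both at v.
Every branch closes; the branch above is one of them.

No, unsatisfiable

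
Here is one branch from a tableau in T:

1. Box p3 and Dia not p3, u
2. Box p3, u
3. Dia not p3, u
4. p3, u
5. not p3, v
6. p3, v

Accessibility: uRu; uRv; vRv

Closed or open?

Both p3 and not p3 appear at v.

Closed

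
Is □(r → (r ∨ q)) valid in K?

Valid

Tableau for the negation ¬□(r → (r ∨ q)):
1. ¬□(r → (r ∨ q)), u
2. ¬(r → (r ∨ q)), v
3. r, v
4. ¬(r ∨ q), v
5. ¬r, v
6. ¬q, v
Accessibility: uRv
Branch closes: r and ¬r both at v.
Every branch of the negation's tableau closes; the branch above is one of them.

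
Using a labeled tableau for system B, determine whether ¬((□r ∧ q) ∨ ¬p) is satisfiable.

Satisfiable

1. ¬((□r ∧ q) ∨ ¬p), 0
2. ¬(□r ∧ q), 0
3. p, 0
4. ¬q, 0
Accessibility: 0R0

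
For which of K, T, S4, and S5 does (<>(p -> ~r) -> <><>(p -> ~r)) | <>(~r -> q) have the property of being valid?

K-tableau for the negation ~((<>(p -> ~r) -> <><>(p -> ~r)) | <>(~r -> q)):
1. ~((<>(p -> ~r) -> <><>(p -> ~r)) | <>(~r -> q)), u
2. ~(<>(p -> ~r) -> <><>(p -> ~r)), u   [~|-rule on 1]
3. ~<>(~r -> q), u   [~|-rule on 1]
4. <>(p -> ~r), u   [~->-rule on 2]
5. ~<><>(p -> ~r), u   [~->-rule on 2]
6. p -> ~r, v   [<>-rule on 4: fresh world v, uRv]
7. ~(~r -> q), v   [~<>-rule on 3 via uRv]
8. ~r, v   [~->-rule on 7]
9. ~q, v   [~->-rule on 7]
10. ~<>(p -> ~r), v   [~<>-rule on 5 via uRv]
Accessibility: uRv
Complete open branch: countermodel on a K-frame, so not valid in K.
T-tableau for the negation ~((<>(p -> ~r) -> <><>(p -> ~r)) | <>(~r -> q)):
1. ~((<>(p -> ~r) -> <><>(p -> ~r)) | <>(~r -> q)), u
2. ~(<>(p -> ~r) -> <><>(p -> ~r)), u   [~|-rule on 1]
3. ~<>(~r -> q), u   [~|-rule on 1]
4. <>(p -> ~r), u   [~->-rule on 2]
5. ~<><>(p -> ~r), u   [~->-rule on 2]
6. ~(~r -> q), u   [~<>-rule on 3 via uRu]
7. ~r, u   [~->-rule on 6]
8. ~q, u   [~->-rule on 6]
9. ~<>(p -> ~r), u   [~<>-rule on 5 via uRu]
10. ~(p -> ~r), u   [~<>-rule on 9 via uRu]
11. p, u   [~->-rule on 10]
12. r, u   [~->-rule on 10]
Accessibility: uRu
Branch closes: r and ~r both at u.
Every branch closes (one shown): valid in T, hence also in S4, S5 (every theorem of T is a theorem of S4 and S5).

T, S4, S5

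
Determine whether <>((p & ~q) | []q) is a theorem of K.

No, not valid

Tableau for the negation ~<>((p & ~q) | []q):
1. ~<>((p & ~q) | []q), w0
The negation has an open branch (countermodel exists).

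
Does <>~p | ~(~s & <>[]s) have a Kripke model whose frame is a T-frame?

1. <>~p | ~(~s & <>[]s), w0
2. ~(~s & <>[]s), w0
3. ~<>[]s, w0
4. ~[]s, w0
5. ~s, w1
6. ~[]s, w1
7. ~s, w2
Accessibility: w0Rw0, w0Rw1, w1Rw1, w1Rw2, w2Rw2

Yes, satisfiable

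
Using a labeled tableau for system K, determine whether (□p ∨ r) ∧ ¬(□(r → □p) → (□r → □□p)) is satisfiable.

1. (□p ∨ r) ∧ ¬(□(r → □p) → (□r → □□p)), 0
2. □p ∨ r, 0
3. ¬(□(r → □p) → (□r → □□p)), 0
4. □(r → □p), 0
5. ¬(□r → □□p), 0
6. □r, 0
7. ¬□□p, 0
8. □p, 0
9. ¬□p, 1
10. r → □p, 1
11. r, 1
12. p, 1
13. □p, 1
14. ¬p, 2
15. p, 2
Accessibility: 0R1, 1R2
Branch closes: p and ¬p both at 2.
(One branch shown.) All branches close.

Unsatisfiable (every branch closes)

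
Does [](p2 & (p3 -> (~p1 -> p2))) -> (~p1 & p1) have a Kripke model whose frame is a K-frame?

Satisfiable (open branch found)

1. [](p2 & (p3 -> (~p1 -> p2))) -> (~p1 & p1), u
2. ~[](p2 & (p3 -> (~p1 -> p2))), u
3. ~(p2 & (p3 -> (~p1 -> p2))), v
4. ~(p3 -> (~p1 -> p2)), v
5. p3, v
6. ~(~p1 -> p2), v
7. ~p1, v
8. ~p2, v
Accessibility: uRv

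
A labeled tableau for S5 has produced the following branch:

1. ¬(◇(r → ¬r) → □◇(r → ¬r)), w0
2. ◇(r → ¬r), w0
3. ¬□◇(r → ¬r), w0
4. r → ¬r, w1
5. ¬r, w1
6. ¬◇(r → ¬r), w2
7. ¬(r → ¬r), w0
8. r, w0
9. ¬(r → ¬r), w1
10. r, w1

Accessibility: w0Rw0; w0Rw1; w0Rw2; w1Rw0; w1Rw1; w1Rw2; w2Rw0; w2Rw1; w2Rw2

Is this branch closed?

Both r and ¬r appear at w1.

Closed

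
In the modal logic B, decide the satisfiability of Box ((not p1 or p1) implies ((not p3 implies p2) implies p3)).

Satisfiable

1. Box ((not p1 or p1) implies ((not p3 implies p2) implies p3)), 0
2. (not p1 or p1) implies ((not p3 implies p2) implies p3), 0
3. (not p3 implies p2) implies p3, 0
4. p3, 0
Accessibility: 0R0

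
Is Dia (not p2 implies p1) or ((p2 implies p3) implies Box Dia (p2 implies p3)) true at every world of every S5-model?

Tableau for the negation not (Dia (not p2 implies p1) or ((p2 implies p3) implies Box Dia (p2 implies p3))):
1. not (Dia (not p2 implies p1) or ((p2 implies p3) implies Box Dia (p2 implies p3))), u
2. not Dia (not p2 implies p1), u
3. not ((p2 implies p3) implies Box Dia (p2 implies p3)), u
4. p2 implies p3, u
5. not Box Dia (p2 implies p3), u
6. not (not p2 implies p1), u
7. not p2, u
8. not p1, u
9. p3, u
10. not Dia (p2 implies p3), v
11. not (not p2 implies p1), v
12. not p2, v
13. not p1, v
14. not (p2 implies p3), u
15. p2, u
16. not p3, u
Accessibility: uRu, uRv, vRu, vRv
Branch closes: p2 and not p2 both at u.
Every branch of the negation's tableau closes; the branch above is one of them.

Valid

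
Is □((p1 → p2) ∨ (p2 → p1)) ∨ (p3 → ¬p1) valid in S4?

Tableau for the negation ¬(□((p1 → p2) ∨ (p2 → p1)) ∨ (p3 → ¬p1)):
1. ¬(□((p1 → p2) ∨ (p2 → p1)) ∨ (p3 → ¬p1)), 0
2. ¬□((p1 → p2) ∨ (p2 → p1)), 0
3. ¬(p3 → ¬p1), 0
4. p3, 0
5. p1, 0
6. ¬((p1 → p2) ∨ (p2 → p1)), 1
7. ¬(p1 → p2), 1
8. ¬(p2 → p1), 1
9. p1, 1
10. ¬p2, 1
11. p2, 1
12. ¬p1, 1
Accessibility: 0R0, 0R1, 1R1
Branch closes: p2 and ¬p2 both at 1.
All branches of the negation close; one closing branch shown above.

Yes, valid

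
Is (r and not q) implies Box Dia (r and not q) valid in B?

Valid in B

Tableau for the negation not ((r and not q) implies Box Dia (r and not q)):
1. not ((r and not q) implies Box Dia (r and not q)), 0
2. r and not q, 0
3. not Box Dia (r and not q), 0
4. r, 0
5. not q, 0
6. not Dia (r and not q), 1
7. not (r and not q), 0
8. not (r and not q), 1
9. q, 0
Accessibility: 0R0, 0R1, 1R0, 1R1
Branch closes: q and not q both at 0.
Every branch of the negation's tableau closes; the branch above is one of them.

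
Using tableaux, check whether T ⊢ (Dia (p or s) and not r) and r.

Tableau for the negation not ((Dia (p or s) and not r) and r):
1. not ((Dia (p or s) and not r) and r), u
2. not r, u
Accessibility: uRu
The negation has an open branch (countermodel exists).

Not valid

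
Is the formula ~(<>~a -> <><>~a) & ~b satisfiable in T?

1. ~(<>~a -> <><>~a) & ~b, 0
2. ~(<>~a -> <><>~a), 0
3. ~b, 0
4. <>~a, 0
5. ~<><>~a, 0
6. ~<>~a, 0
7. a, 0
8. ~a, 1
9. ~<>~a, 1
10. a, 1
Accessibility: 0R0, 0R1, 1R1
Branch closes: a and ~a both at 1.
(One branch shown.) All branches close.

Unsatisfiable (every branch closes)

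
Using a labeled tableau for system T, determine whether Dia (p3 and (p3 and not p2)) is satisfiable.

Satisfiable

1. Dia (p3 and (p3 and not p2)), 0
2. p3 and (p3 and not p2), 1   [Dia-rule on 1: fresh world 1, 0R1]
3. p3, 1   [and-rule on 2]
4. p3 and not p2, 1   [and-rule on 2]
5. not p2, 1   [and-rule on 4]
Accessibility: 0R0, 0R1, 1R1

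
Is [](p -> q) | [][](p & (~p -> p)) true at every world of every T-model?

Not valid

Tableau for the negation ~([](p -> q) | [][](p & (~p -> p))):
1. ~([](p -> q) | [][](p & (~p -> p))), 0
2. ~[](p -> q), 0
3. ~[][](p & (~p -> p)), 0
4. ~(p -> q), 1
5. p, 1
6. ~q, 1
7. ~[](p & (~p -> p)), 2
8. ~(p & (~p -> p)), 3
9. ~(~p -> p), 3
10. ~p, 3
Accessibility: 0R0, 0R1, 0R2, 1R1, 2R2, 2R3, 3R3
The negation has an open branch (countermodel exists).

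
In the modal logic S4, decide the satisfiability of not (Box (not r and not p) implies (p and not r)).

Satisfiable

1. not (Box (not r and not p) implies (p and not r)), u
2. Box (not r and not p), u
3. not (p and not r), u
4. not r and not p, u
5. not r, u
6. not p, u
Accessibility: uRu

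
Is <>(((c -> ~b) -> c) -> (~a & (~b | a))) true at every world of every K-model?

Tableau for the negation ~<>(((c -> ~b) -> c) -> (~a & (~b | a))):
1. ~<>(((c -> ~b) -> c) -> (~a & (~b | a))), w0
The negation has an open branch (countermodel exists).

Not valid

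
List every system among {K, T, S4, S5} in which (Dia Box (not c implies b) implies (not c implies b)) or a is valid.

S4-tableau for the negation not ((Dia Box (not c implies b) implies (not c implies b)) or a):
1. not ((Dia Box (not c implies b) implies (not c implies b)) or a), u
2. not (Dia Box (not c implies b) implies (not c implies b)), u   [neg-or-rule on 1]
3. not a, u   [neg-or-rule on 1]
4. Dia Box (not c implies b), u   [neg-implies-rule on 2]
5. not (not c implies b), u   [neg-implies-rule on 2]
6. not c, u   [neg-implies-rule on 5]
7. not b, u   [neg-implies-rule on 5]
8. Box (not c implies b), v   [Dia-rule on 4: fresh world v, uRv]
9. not c implies b, v   [Box-rule on 8 via vRv]
10. b, v   [implies-rule on 9 (branches; this branch)]
Accessibility: uRu, uRv, vRv
Complete open branch: countermodel on an S4-frame, so not valid in S4, nor in K, T (the same frame is also a K-frame and a T-frame).
S5-tableau for the negation not ((Dia Box (not c implies b) implies (not c implies b)) or a):
1. not ((Dia Box (not c implies b) implies (not c implies b)) or a), u
2. not (Dia Box (not c implies b) implies (not c implies b)), u   [neg-or-rule on 1]
3. not a, u   [neg-or-rule on 1]
4. Dia Box (not c implies b), u   [neg-implies-rule on 2]
5. not (not c implies b), u   [neg-implies-rule on 2]
6. not c, u   [neg-implies-rule on 5]
7. not b, u   [neg-implies-rule on 5]
8. Box (not c implies b), v   [Dia-rule on 4: fresh world v, uRv]
9. not c implies b, u   [Box-rule on 8 via vRu]
10. not c implies b, v   [Box-rule on 8 via vRv]
11. b, u   [implies-rule on 9 (branches; this branch)]
Accessibility: uRu, uRv, vRu, vRv
Branch closes: b and not b both at u.
Every branch closes (one shown): valid in S5.

S5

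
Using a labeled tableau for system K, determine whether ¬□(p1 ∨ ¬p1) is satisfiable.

1. ¬□(p1 ∨ ¬p1), w0
2. ¬(p1 ∨ ¬p1), w1
3. ¬p1, w1
4. p1, w1
Accessibility: w0Rw1
Branch closes: p1 and ¬p1 both at w1.
All branches of the tableau close; one closing branch shown above.

No, unsatisfiable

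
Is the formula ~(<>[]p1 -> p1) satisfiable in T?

Satisfiable (open branch found)

1. ~(<>[]p1 -> p1), u
2. <>[]p1, u   [~->-rule on 1]
3. ~p1, u   [~->-rule on 1]
4. []p1, v   [<>-rule on 2: fresh world v, uRv]
5. p1, v   [[]-rule on 4 via vRv]
Accessibility: uRu, uRv, vRv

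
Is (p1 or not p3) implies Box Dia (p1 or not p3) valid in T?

Tableau for the negation not ((p1 or not p3) implies Box Dia (p1 or not p3)):
1. not ((p1 or not p3) implies Box Dia (p1 or not p3)), 0
2. p1 or not p3, 0
3. not Box Dia (p1 or not p3), 0
4. not p3, 0
5. not Dia (p1 or not p3), 1
6. not (p1 or not p3), 1
7. not p1, 1
8. p3, 1
Accessibility: 0R0, 0R1, 1R1
The negation has an open branch (countermodel exists).

No, not valid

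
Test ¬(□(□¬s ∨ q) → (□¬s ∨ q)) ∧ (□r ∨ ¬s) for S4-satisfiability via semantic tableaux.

No, unsatisfiable

1. ¬(□(□¬s ∨ q) → (□¬s ∨ q)) ∧ (□r ∨ ¬s), u
2. ¬(□(□¬s ∨ q) → (□¬s ∨ q)), u   [∧-rule on 1]
3. □r ∨ ¬s, u   [∧-rule on 1]
4. □(□¬s ∨ q), u   [¬→-rule on 2]
5. ¬(□¬s ∨ q), u   [¬→-rule on 2]
6. ¬□¬s, u   [¬∨-rule on 5]
7. ¬q, u   [¬∨-rule on 5]
8. □¬s ∨ q, u   [□-rule on 4 via uRu]
9. □r, u   [∨-rule on 3 (branches; this branch)]
10. r, u   [□-rule on 9 via uRu]
11. □¬s, u   [∨-rule on 8 (branches; this branch)]
12. ¬s, u   [□-rule on 11 via uRu]
13. s, v   [¬□-rule on 6: fresh world v, uRv]
14. □¬s ∨ q, v   [□-rule on 4 via uRv]
15. r, v   [□-rule on 9 via uRv]
16. ¬s, v   [□-rule on 11 via uRv]
Accessibility: uRu, uRv, vRv
Branch closes: s and ¬s both at v.
(One branch shown.) All branches close.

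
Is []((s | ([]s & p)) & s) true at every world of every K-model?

Not valid

Tableau for the negation ~[]((s | ([]s & p)) & s):
1. ~[]((s | ([]s & p)) & s), u
2. ~((s | ([]s & p)) & s), v   [~[]-rule on 1: fresh world v, uRv]
3. ~s, v   [~&-rule on 2 (branches; this branch)]
Accessibility: uRv
The negation has an open branch (countermodel exists).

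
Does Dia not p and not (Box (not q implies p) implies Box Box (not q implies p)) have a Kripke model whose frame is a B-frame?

Satisfiable (open branch found)

1. Dia not p and not (Box (not q implies p) implies Box Box (not q implies p)), 0
2. Dia not p, 0   [and-rule on 1]
3. not (Box (not q implies p) implies Box Box (not q implies p)), 0   [and-rule on 1]
4. Box (not q implies p), 0   [neg-implies-rule on 3]
5. not Box Box (not q implies p), 0   [neg-implies-rule on 3]
6. not q implies p, 0   [Box-rule on 4 via 0R0]
7. p, 0   [implies-rule on 6 (branches; this branch)]
8. not p, 1   [Dia-rule on 2: fresh world 1, 0R1]
9. not q implies p, 1   [Box-rule on 4 via 0R1]
10. q, 1   [implies-rule on 9 (branches; this branch)]
11. not Box (not q implies p), 2   [neg-Box-rule on 5: fresh world 2, 0R2]
12. not q implies p, 2   [Box-rule on 4 via 0R2]
13. p, 2   [implies-rule on 12 (branches; this branch)]
14. not (not q implies p), 3   [neg-Box-rule on 11: fresh world 3, 2R3]
15. not q, 3   [neg-implies-rule on 14]
16. not p, 3   [neg-implies-rule on 14]
Accessibility: 0R0, 0R1, 0R2, 1R0, 1R1, 2R0, 2R2, 2R3, 3R2, 3R3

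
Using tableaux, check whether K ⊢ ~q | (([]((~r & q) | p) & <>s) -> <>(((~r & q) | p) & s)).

Tableau for the negation ~(~q | (([]((~r & q) | p) & <>s) -> <>(((~r & q) | p) & s))):
1. ~(~q | (([]((~r & q) | p) & <>s) -> <>(((~r & q) | p) & s))), 0
2. q, 0
3. ~(([]((~r & q) | p) & <>s) -> <>(((~r & q) | p) & s)), 0
4. []((~r & q) | p) & <>s, 0
5. ~<>(((~r & q) | p) & s), 0
6. []((~r & q) | p), 0
7. <>s, 0
8. s, 1
9. ~(((~r & q) | p) & s), 1
10. (~r & q) | p, 1
11. ~((~r & q) | p), 1
12. ~(~r & q), 1
13. ~p, 1
14. ~r & q, 1
15. ~r, 1
16. q, 1
17. ~q, 1
Accessibility: 0R1
Branch closes: q and ~q both at 1.
All branches of the negation close; one closing branch shown above.

Yes, valid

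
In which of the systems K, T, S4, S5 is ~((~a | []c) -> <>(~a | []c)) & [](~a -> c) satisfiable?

K-tableau for the formula:
1. ~((~a | []c) -> <>(~a | []c)) & [](~a -> c), 0
2. ~((~a | []c) -> <>(~a | []c)), 0
3. [](~a -> c), 0
4. ~a | []c, 0
5. ~<>(~a | []c), 0
6. []c, 0
Complete open branch: satisfiable in K.
T-tableau for the formula:
1. ~((~a | []c) -> <>(~a | []c)) & [](~a -> c), 0
2. ~((~a | []c) -> <>(~a | []c)), 0
3. [](~a -> c), 0
4. ~a | []c, 0
5. ~<>(~a | []c), 0
6. ~a -> c, 0
7. ~(~a | []c), 0
8. a, 0
9. ~[]c, 0
10. []c, 0
11. c, 0
12. ~c, 1
13. ~a -> c, 1
14. ~(~a | []c), 1
15. a, 1
16. ~[]c, 1
17. c, 1
Accessibility: 0R0, 0R1, 1R1
Branch closes: c and ~c both at 1.
Every branch closes (one shown): unsatisfiable in T, hence also in S4, S5 (every S4/S5-frame is a T-frame).

K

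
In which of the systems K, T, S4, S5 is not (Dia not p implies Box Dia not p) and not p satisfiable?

S5-tableau for the formula:
1. not (Dia not p implies Box Dia not p) and not p, u
2. not (Dia not p implies Box Dia not p), u
3. not p, u
4. Dia not p, u
5. not Box Dia not p, u
6. not p, v
7. not Dia not p, w
8. p, u
Accessibility: uRu, uRv, uRw, vRu, vRv, vRw, wRu, wRv, wRw
Branch closes: p and not p both at u.
Every branch closes (one shown): unsatisfiable in S5.
S4-tableau for the formula:
1. not (Dia not p implies Box Dia not p) and not p, u
2. not (Dia not p implies Box Dia not p), u
3. not p, u
4. Dia not p, u
5. not Box Dia not p, u
6. not p, v
7. not Dia not p, w
8. p, w
Accessibility: uRu, uRv, uRw, vRv, wRw
Complete open branch: satisfiable in S4, hence also in K, T (this S4-model is also a K-model and a T-model).

K, T, S4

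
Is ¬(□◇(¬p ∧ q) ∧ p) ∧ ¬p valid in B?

Tableau for the negation ¬(¬(□◇(¬p ∧ q) ∧ p) ∧ ¬p):
1. ¬(¬(□◇(¬p ∧ q) ∧ p) ∧ ¬p), w0
2. p, w0
Accessibility: w0Rw0
The negation has an open branch (countermodel exists).

Invalid (countermodel exists)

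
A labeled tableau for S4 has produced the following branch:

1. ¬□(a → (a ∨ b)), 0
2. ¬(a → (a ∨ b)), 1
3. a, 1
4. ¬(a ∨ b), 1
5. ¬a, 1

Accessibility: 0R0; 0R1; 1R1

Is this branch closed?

Closed

Both a and ¬a appear at 1.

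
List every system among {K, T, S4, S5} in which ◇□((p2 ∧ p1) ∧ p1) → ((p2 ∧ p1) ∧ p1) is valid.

S5-tableau for the negation ¬(◇□((p2 ∧ p1) ∧ p1) → ((p2 ∧ p1) ∧ p1)):
1. ¬(◇□((p2 ∧ p1) ∧ p1) → ((p2 ∧ p1) ∧ p1)), u
2. ◇□((p2 ∧ p1) ∧ p1), u
3. ¬((p2 ∧ p1) ∧ p1), u
4. ¬(p2 ∧ p1), u
5. ¬p2, u
6. □((p2 ∧ p1) ∧ p1), v
7. (p2 ∧ p1) ∧ p1, u
8. p2 ∧ p1, u
9. p1, u
10. p2, u
Accessibility: uRu, uRv, vRu, vRv
Branch closes: p2 and ¬p2 both at u.
Every branch closes (one shown): valid in S5.
S4-tableau for the negation ¬(◇□((p2 ∧ p1) ∧ p1) → ((p2 ∧ p1) ∧ p1)):
1. ¬(◇□((p2 ∧ p1) ∧ p1) → ((p2 ∧ p1) ∧ p1)), u
2. ◇□((p2 ∧ p1) ∧ p1), u
3. ¬((p2 ∧ p1) ∧ p1), u
4. ¬p1, u
5. □((p2 ∧ p1) ∧ p1), v
6. (p2 ∧ p1) ∧ p1, v
7. p2 ∧ p1, v
8. p1, v
9. p2, v
Accessibility: uRu, uRv, vRv
Complete open branch: countermodel on an S4-frame, so not valid in S4, nor in K, T (the same frame is also a K-frame and a T-frame).

S5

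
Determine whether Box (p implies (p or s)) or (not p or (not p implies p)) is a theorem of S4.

Valid in S4

Tableau for the negation not (Box (p implies (p or s)) or (not p or (not p implies p))):
1. not (Box (p implies (p or s)) or (not p or (not p implies p))), 0
2. not Box (p implies (p or s)), 0   [neg-or-rule on 1]
3. not (not p or (not p implies p)), 0   [neg-or-rule on 1]
4. p, 0   [neg-or-rule on 3]
5. not (not p implies p), 0   [neg-or-rule on 3]
6. not p, 0   [neg-implies-rule on 5]
Accessibility: 0R0
Branch closes: p and not p both at 0.
Every branch of the negation's tableau closes; the branch above is one of them.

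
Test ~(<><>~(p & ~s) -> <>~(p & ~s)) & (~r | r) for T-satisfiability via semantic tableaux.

1. ~(<><>~(p & ~s) -> <>~(p & ~s)) & (~r | r), 0
2. ~(<><>~(p & ~s) -> <>~(p & ~s)), 0
3. ~r | r, 0
4. <><>~(p & ~s), 0
5. ~<>~(p & ~s), 0
6. p & ~s, 0
7. p, 0
8. ~s, 0
9. r, 0
10. <>~(p & ~s), 1
11. p & ~s, 1
12. p, 1
13. ~s, 1
14. ~(p & ~s), 2
15. s, 2
Accessibility: 0R0, 0R1, 1R1, 1R2, 2R2

Satisfiable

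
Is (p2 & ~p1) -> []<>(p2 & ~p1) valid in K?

Tableau for the negation ~((p2 & ~p1) -> []<>(p2 & ~p1)):
1. ~((p2 & ~p1) -> []<>(p2 & ~p1)), 0
2. p2 & ~p1, 0   [~->-rule on 1]
3. ~[]<>(p2 & ~p1), 0   [~->-rule on 1]
4. p2, 0   [&-rule on 2]
5. ~p1, 0   [&-rule on 2]
6. ~<>(p2 & ~p1), 1   [~[]-rule on 3: fresh world 1, 0R1]
Accessibility: 0R1
The negation has an open branch (countermodel exists).

No, not valid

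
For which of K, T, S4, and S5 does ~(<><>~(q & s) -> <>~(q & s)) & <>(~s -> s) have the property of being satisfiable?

T-tableau for the formula:
1. ~(<><>~(q & s) -> <>~(q & s)) & <>(~s -> s), w0
2. ~(<><>~(q & s) -> <>~(q & s)), w0
3. <>(~s -> s), w0
4. <><>~(q & s), w0
5. ~<>~(q & s), w0
6. q & s, w0
7. q, w0
8. s, w0
9. ~s -> s, w1
10. q & s, w1
11. q, w1
12. s, w1
13. <>~(q & s), w2
14. q & s, w2
15. q, w2
16. s, w2
17. ~(q & s), w3
18. ~s, w3
Accessibility: w0Rw0, w0Rw1, w0Rw2, w1Rw1, w2Rw2, w2Rw3, w3Rw3
Complete open branch: satisfiable in T, hence also in K (this T-model is also a K-model).
S4-tableau for the formula:
1. ~(<><>~(q & s) -> <>~(q & s)) & <>(~s -> s), w0
2. ~(<><>~(q & s) -> <>~(q & s)), w0
3. <>(~s -> s), w0
4. <><>~(q & s), w0
5. ~<>~(q & s), w0
6. q & s, w0
7. q, w0
8. s, w0
9. ~s -> s, w1
10. q & s, w1
11. q, w1
12. s, w1
13. <>~(q & s), w2
14. q & s, w2
15. q, w2
16. s, w2
17. ~(q & s), w3
18. q & s, w3
19. q, w3
20. s, w3
21. ~s, w3
Accessibility: w0Rw0, w0Rw1, w0Rw2, w0Rw3, w1Rw1, w2Rw2, w2Rw3, w3Rw3
Branch closes: s and ~s both at w3.
Every branch closes (one shown): unsatisfiable in S4, hence also in S5 (every S5-frame is an S4-frame).

K, T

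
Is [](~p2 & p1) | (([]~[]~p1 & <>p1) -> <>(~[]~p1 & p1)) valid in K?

Yes, valid

Tableau for the negation ~([](~p2 & p1) | (([]~[]~p1 & <>p1) -> <>(~[]~p1 & p1))):
1. ~([](~p2 & p1) | (([]~[]~p1 & <>p1) -> <>(~[]~p1 & p1))), u
2. ~[](~p2 & p1), u   [~|-rule on 1]
3. ~(([]~[]~p1 & <>p1) -> <>(~[]~p1 & p1)), u   [~|-rule on 1]
4. []~[]~p1 & <>p1, u   [~->-rule on 3]
5. ~<>(~[]~p1 & p1), u   [~->-rule on 3]
6. []~[]~p1, u   [&-rule on 4]
7. <>p1, u   [&-rule on 4]
8. ~(~p2 & p1), v   [~[]-rule on 2: fresh world v, uRv]
9. ~(~[]~p1 & p1), v   [~<>-rule on 5 via uRv]
10. ~[]~p1, v   [[]-rule on 6 via uRv]
11. ~p1, v   [~&-rule on 8 (branches; this branch)]
12. p1, w   [<>-rule on 7: fresh world w, uRw]
13. ~(~[]~p1 & p1), w   [~<>-rule on 5 via uRw]
14. ~[]~p1, w   [[]-rule on 6 via uRw]
15. []~p1, w   [~&-rule on 13 (branches; this branch)]
16. p1, x   [~[]-rule on 10: fresh world x, vRx]
17. p1, y   [~[]-rule on 14: fresh world y, wRy]
18. ~p1, y   [[]-rule on 15 via wRy]
Accessibility: uRv, uRw, vRx, wRy
Branch closes: p1 and ~p1 both at y.
All branches of the negation close; one closing branch shown above.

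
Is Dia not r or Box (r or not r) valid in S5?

Tableau for the negation not (Dia not r or Box (r or not r)):
1. not (Dia not r or Box (r or not r)), u
2. not Dia not r, u   [neg-or-rule on 1]
3. not Box (r or not r), u   [neg-or-rule on 1]
4. r, u   [neg-Dia-rule on 2 via uRu]
5. not (r or not r), v   [neg-Box-rule on 3: fresh world v, uRv]
6. not r, v   [neg-or-rule on 5]
7. r, v   [neg-or-rule on 5]
Accessibility: uRu, uRv, vRu, vRv
Branch closes: r and not r both at v.
Every branch of the negation's tableau closes; the branch above is one of them.

Yes, valid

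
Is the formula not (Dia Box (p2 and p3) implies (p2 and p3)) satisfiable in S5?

Unsatisfiable (every branch closes)

1. not (Dia Box (p2 and p3) implies (p2 and p3)), w0
2. Dia Box (p2 and p3), w0
3. not (p2 and p3), w0
4. not p3, w0
5. Box (p2 and p3), w1
6. p2 and p3, w0
7. p2, w0
8. p3, w0
Accessibility: w0Rw0, w0Rw1, w1Rw0, w1Rw1
Branch closes: p3 and not p3 both at w0.
Every branch closes; the branch above is one of them.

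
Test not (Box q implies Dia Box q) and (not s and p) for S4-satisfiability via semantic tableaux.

Unsatisfiable

1. not (Box q implies Dia Box q) and (not s and p), u
2. not (Box q implies Dia Box q), u
3. not s and p, u
4. Box q, u
5. not Dia Box q, u
6. not s, u
7. p, u
8. q, u
9. not Box q, u
10. not q, v
11. q, v
Accessibility: uRu, uRv, vRv
Branch closes: q and not q both at v.
Every branch closes; the branch above is one of them.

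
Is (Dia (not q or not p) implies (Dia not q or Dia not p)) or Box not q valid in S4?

Yes, valid

Tableau for the negation not ((Dia (not q or not p) implies (Dia not q or Dia not p)) or Box not q):
1. not ((Dia (not q or not p) implies (Dia not q or Dia not p)) or Box not q), w0
2. not (Dia (not q or not p) implies (Dia not q or Dia not p)), w0   [neg-or-rule on 1]
3. not Box not q, w0   [neg-or-rule on 1]
4. Dia (not q or not p), w0   [neg-implies-rule on 2]
5. not (Dia not q or Dia not p), w0   [neg-implies-rule on 2]
6. not Dia not q, w0   [neg-or-rule on 5]
7. not Dia not p, w0   [neg-or-rule on 5]
8. q, w0   [neg-Dia-rule on 6 via w0Rw0]
9. p, w0   [neg-Dia-rule on 7 via w0Rw0]
10. q, w1   [neg-Box-rule on 3: fresh world w1, w0Rw1]
11. p, w1   [neg-Dia-rule on 7 via w0Rw1]
12. not q or not p, w2   [Dia-rule on 4: fresh world w2, w0Rw2]
13. q, w2   [neg-Dia-rule on 6 via w0Rw2]
14. p, w2   [neg-Dia-rule on 7 via w0Rw2]
15. not p, w2   [or-rule on 12 (branches; this branch)]
Accessibility: w0Rw0, w0Rw1, w0Rw2, w1Rw1, w2Rw2
Branch closes: p and not p both at w2.
Every branch of the negation's tableau closes; the branch above is one of them.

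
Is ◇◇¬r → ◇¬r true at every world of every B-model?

Tableau for the negation ¬(◇◇¬r → ◇¬r):
1. ¬(◇◇¬r → ◇¬r), u
2. ◇◇¬r, u   [¬→-rule on 1]
3. ¬◇¬r, u   [¬→-rule on 1]
4. r, u   [¬◇-rule on 3 via uRu]
5. ◇¬r, v   [◇-rule on 2: fresh world v, uRv]
6. r, v   [¬◇-rule on 3 via uRv]
7. ¬r, w   [◇-rule on 5: fresh world w, vRw]
Accessibility: uRu, uRv, vRu, vRv, vRw, wRv, wRw
The negation has an open branch (countermodel exists).

No, not valid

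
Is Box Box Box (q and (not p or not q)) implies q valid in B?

Valid

Tableau for the negation not (Box Box Box (q and (not p or not q)) implies q):
1. not (Box Box Box (q and (not p or not q)) implies q), 0
2. Box Box Box (q and (not p or not q)), 0
3. not q, 0
4. Box Box (q and (not p or not q)), 0
5. Box (q and (not p or not q)), 0
6. q and (not p or not q), 0
7. q, 0
8. not p or not q, 0
Accessibility: 0R0
Branch closes: q and not q both at 0.
All branches of the negation close; one closing branch shown above.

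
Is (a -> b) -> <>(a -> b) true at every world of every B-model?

Tableau for the negation ~((a -> b) -> <>(a -> b)):
1. ~((a -> b) -> <>(a -> b)), u
2. a -> b, u
3. ~<>(a -> b), u
4. ~(a -> b), u
5. a, u
6. ~b, u
7. b, u
Accessibility: uRu
Branch closes: b and ~b both at u.
All branches of the negation close; one closing branch shown above.

Valid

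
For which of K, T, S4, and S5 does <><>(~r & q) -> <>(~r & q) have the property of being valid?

S4-tableau for the negation ~(<><>(~r & q) -> <>(~r & q)):
1. ~(<><>(~r & q) -> <>(~r & q)), 0
2. <><>(~r & q), 0
3. ~<>(~r & q), 0
4. ~(~r & q), 0
5. ~q, 0
6. <>(~r & q), 1
7. ~(~r & q), 1
8. ~q, 1
9. ~r & q, 2
10. ~r, 2
11. q, 2
12. ~(~r & q), 2
13. ~q, 2
Accessibility: 0R0, 0R1, 0R2, 1R1, 1R2, 2R2
Branch closes: q and ~q both at 2.
Every branch closes (one shown): valid in S4, hence also in S5 (every theorem of S4 is a theorem of S5).
T-tableau for the negation ~(<><>(~r & q) -> <>(~r & q)):
1. ~(<><>(~r & q) -> <>(~r & q)), 0
2. <><>(~r & q), 0
3. ~<>(~r & q), 0
4. ~(~r & q), 0
5. ~q, 0
6. <>(~r & q), 1
7. ~(~r & q), 1
8. ~q, 1
9. ~r & q, 2
10. ~r, 2
11. q, 2
Accessibility: 0R0, 0R1, 1R1, 1R2, 2R2
Complete open branch: countermodel on a T-frame, so not valid in T, nor in K (the same frame is also a K-frame).

S4, S5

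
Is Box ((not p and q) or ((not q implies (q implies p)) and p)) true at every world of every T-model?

No, not valid

Tableau for the negation not Box ((not p and q) or ((not q implies (q implies p)) and p)):
1. not Box ((not p and q) or ((not q implies (q implies p)) and p)), w0
2. not ((not p and q) or ((not q implies (q implies p)) and p)), w1   [neg-Box-rule on 1: fresh world w1, w0Rw1]
3. not (not p and q), w1   [neg-or-rule on 2]
4. not ((not q implies (q implies p)) and p), w1   [neg-or-rule on 2]
5. not q, w1   [neg-and-rule on 3 (branches; this branch)]
6. not p, w1   [neg-and-rule on 4 (branches; this branch)]
Accessibility: w0Rw0, w0Rw1, w1Rw1
The negation has an open branch (countermodel exists).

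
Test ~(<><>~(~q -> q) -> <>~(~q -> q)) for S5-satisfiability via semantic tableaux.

Unsatisfiable

1. ~(<><>~(~q -> q) -> <>~(~q -> q)), u
2. <><>~(~q -> q), u
3. ~<>~(~q -> q), u
4. ~q -> q, u
5. q, u
6. <>~(~q -> q), v
7. ~q -> q, v
8. q, v
9. ~(~q -> q), w
10. ~q, w
11. ~q -> q, w
12. q, w
Accessibility: uRu, uRv, uRw, vRu, vRv, vRw, wRu, wRv, wRw
Branch closes: q and ~q both at w.
Every branch closes; the branch above is one of them.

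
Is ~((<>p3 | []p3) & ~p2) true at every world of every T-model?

Tableau for the negation (<>p3 | []p3) & ~p2:
1. (<>p3 | []p3) & ~p2, w0
2. <>p3 | []p3, w0   [&-rule on 1]
3. ~p2, w0   [&-rule on 1]
4. []p3, w0   [|-rule on 2 (branches; this branch)]
5. p3, w0   [[]-rule on 4 via w0Rw0]
Accessibility: w0Rw0
The negation has an open branch (countermodel exists).

Invalid (countermodel exists)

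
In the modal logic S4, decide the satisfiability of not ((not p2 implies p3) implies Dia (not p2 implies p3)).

1. not ((not p2 implies p3) implies Dia (not p2 implies p3)), u
2. not p2 implies p3, u
3. not Dia (not p2 implies p3), u
4. not (not p2 implies p3), u
5. not p2, u
6. not p3, u
7. p3, u
Accessibility: uRu
Branch closes: p3 and not p3 both at u.
(One branch shown.) All branches close.

Unsatisfiable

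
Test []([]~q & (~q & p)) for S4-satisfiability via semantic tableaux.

1. []([]~q & (~q & p)), u
2. []~q & (~q & p), u
3. []~q, u
4. ~q & p, u
5. ~q, u
6. p, u
Accessibility: uRu

Yes, satisfiable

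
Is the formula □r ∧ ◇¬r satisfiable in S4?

Unsatisfiable (every branch closes)

1. □r ∧ ◇¬r, 0
2. □r, 0
3. ◇¬r, 0
4. r, 0
5. ¬r, 1
6. r, 1
Accessibility: 0R0, 0R1, 1R1
Branch closes: r and ¬r both at 1.
All branches of the tableau close; one closing branch shown above.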